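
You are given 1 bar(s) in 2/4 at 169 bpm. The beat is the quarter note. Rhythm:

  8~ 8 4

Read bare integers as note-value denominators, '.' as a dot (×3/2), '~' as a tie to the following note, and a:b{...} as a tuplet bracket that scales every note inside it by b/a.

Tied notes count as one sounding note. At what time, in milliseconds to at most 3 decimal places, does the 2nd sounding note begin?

note 2 onset = 1b = 355.03ms

1. 0.0ms @ 0 + 355.03ms (1)
2. 355.03ms @ 1 + 355.03ms (1)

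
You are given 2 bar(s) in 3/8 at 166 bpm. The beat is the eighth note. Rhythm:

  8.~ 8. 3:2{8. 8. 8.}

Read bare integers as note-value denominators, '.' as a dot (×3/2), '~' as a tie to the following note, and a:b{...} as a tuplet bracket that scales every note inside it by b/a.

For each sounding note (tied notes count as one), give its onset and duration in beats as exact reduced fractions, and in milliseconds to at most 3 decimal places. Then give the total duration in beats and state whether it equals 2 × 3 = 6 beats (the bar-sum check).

1) 0.0ms=0b +1084.337ms=3b
2) 1084.337ms=3b +361.446ms=1b
3) 1445.783ms=4b +361.446ms=1b
4) 1807.229ms=5b +361.446ms=1b
Σ=6b of 6 (166bpm 3/8) — PASS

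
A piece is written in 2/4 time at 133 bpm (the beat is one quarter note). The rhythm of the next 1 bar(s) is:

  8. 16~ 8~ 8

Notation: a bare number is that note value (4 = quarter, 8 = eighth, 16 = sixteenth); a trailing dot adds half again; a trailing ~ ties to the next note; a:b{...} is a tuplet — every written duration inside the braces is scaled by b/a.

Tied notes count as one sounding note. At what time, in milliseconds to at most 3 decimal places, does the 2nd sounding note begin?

1. 0.0ms @ 0 + 338.346ms (3/4)
2. 338.346ms @ 3/4 + 563.91ms (5/4)

note 2 onset = 3/4b = 338.346ms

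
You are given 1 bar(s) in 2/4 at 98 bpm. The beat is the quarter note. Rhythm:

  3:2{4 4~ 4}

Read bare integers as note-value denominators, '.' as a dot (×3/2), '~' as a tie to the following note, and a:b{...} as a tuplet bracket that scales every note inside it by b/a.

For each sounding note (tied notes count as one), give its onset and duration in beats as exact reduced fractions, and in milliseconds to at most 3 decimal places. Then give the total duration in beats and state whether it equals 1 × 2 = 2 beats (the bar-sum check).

1) 0.0ms=0b +408.163ms=2/3b
2) 408.163ms=2/3b +816.327ms=4/3b
Σ=2b of 2 (98bpm 2/4) — PASS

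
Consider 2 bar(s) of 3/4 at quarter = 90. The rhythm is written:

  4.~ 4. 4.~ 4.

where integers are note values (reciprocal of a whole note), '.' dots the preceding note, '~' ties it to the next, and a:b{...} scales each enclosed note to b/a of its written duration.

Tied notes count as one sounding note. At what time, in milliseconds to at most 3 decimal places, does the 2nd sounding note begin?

note 2 onset = 3b = 2000.0ms

1. 0.0ms @ 0 + 2000.0ms (3)
2. 2000.0ms @ 3 + 2000.0ms (3)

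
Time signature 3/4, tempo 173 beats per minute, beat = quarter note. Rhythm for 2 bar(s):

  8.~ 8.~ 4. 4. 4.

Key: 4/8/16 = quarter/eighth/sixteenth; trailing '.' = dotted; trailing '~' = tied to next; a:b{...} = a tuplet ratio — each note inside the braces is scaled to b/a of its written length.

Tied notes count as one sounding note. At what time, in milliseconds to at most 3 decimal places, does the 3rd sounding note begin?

1. 0.0ms @ 0 + 1040.462ms (3)
2. 1040.462ms @ 3 + 520.231ms (3/2)
3. 1560.694ms @ 9/2 + 520.231ms (3/2)

note 3 onset = 9/2b = 1560.694ms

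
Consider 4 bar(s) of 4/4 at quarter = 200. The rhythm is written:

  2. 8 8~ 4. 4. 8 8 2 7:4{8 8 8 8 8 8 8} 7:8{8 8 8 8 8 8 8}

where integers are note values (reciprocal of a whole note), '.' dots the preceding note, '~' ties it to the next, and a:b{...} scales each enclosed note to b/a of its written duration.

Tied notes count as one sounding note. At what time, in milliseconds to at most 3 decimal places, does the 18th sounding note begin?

note 18 onset = 96/7b = 4114.286ms

1. 0.0ms @ 0 + 900.0ms (3)
2. 900.0ms @ 3 + 150.0ms (1/2)
3. 1050.0ms @ 7/2 + 600.0ms (2)
4. 1650.0ms @ 11/2 + 450.0ms (3/2)
5. 2100.0ms @ 7 + 150.0ms (1/2)
6. 2250.0ms @ 15/2 + 150.0ms (1/2)
7. 2400.0ms @ 8 + 600.0ms (2)
8. 3000.0ms @ 10 + 85.714ms (2/7)
9. 3085.714ms @ 72/7 + 85.714ms (2/7)
10. 3171.429ms @ 74/7 + 85.714ms (2/7)
11. 3257.143ms @ 76/7 + 85.714ms (2/7)
12. 3342.857ms @ 78/7 + 85.714ms (2/7)
13. 3428.571ms @ 80/7 + 85.714ms (2/7)
14. 3514.286ms @ 82/7 + 85.714ms (2/7)
15. 3600.0ms @ 12 + 171.429ms (4/7)
16. 3771.429ms @ 88/7 + 171.429ms (4/7)
17. 3942.857ms @ 92/7 + 171.429ms (4/7)
18. 4114.286ms @ 96/7 + 171.429ms (4/7)
19. 4285.714ms @ 100/7 + 171.429ms (4/7)
20. 4457.143ms @ 104/7 + 171.429ms (4/7)
21. 4628.571ms @ 108/7 + 171.429ms (4/7)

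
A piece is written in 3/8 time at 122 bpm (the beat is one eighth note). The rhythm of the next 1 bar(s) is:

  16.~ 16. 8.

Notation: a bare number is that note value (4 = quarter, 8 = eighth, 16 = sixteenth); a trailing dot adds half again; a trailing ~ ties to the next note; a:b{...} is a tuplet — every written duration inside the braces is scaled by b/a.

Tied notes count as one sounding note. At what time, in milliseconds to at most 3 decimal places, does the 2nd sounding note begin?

1. 0.0ms @ 0 + 737.705ms (3/2)
2. 737.705ms @ 3/2 + 737.705ms (3/2)

note 2 onset = 3/2b = 737.705ms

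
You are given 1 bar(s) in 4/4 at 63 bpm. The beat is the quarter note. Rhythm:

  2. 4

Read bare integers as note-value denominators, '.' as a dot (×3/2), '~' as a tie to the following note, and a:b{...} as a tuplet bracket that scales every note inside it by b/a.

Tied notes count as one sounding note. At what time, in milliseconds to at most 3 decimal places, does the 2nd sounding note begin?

1. 0.0ms @ 0 + 2857.143ms (3)
2. 2857.143ms @ 3 + 952.381ms (1)

note 2 onset = 3b = 2857.143ms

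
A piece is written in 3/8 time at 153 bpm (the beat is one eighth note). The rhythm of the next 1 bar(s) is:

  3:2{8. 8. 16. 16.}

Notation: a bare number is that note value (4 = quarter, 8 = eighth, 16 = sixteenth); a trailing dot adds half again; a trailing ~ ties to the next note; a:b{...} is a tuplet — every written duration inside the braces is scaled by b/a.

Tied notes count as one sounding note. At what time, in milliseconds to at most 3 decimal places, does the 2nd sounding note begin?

1. 0.0ms @ 0 + 392.157ms (1)
2. 392.157ms @ 1 + 392.157ms (1)
3. 784.314ms @ 2 + 196.078ms (1/2)
4. 980.392ms @ 5/2 + 196.078ms (1/2)

note 2 onset = 1b = 392.157ms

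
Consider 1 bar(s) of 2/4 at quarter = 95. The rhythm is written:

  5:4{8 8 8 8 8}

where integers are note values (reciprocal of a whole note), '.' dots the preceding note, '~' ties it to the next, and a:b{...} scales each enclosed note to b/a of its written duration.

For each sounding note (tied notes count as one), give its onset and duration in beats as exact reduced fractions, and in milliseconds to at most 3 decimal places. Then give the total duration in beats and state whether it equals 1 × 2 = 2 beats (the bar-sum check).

1) 0.0ms=0b +252.632ms=2/5b
2) 252.632ms=2/5b +252.632ms=2/5b
3) 505.263ms=4/5b +252.632ms=2/5b
4) 757.895ms=6/5b +252.632ms=2/5b
5) 1010.526ms=8/5b +252.632ms=2/5b
Σ=2b of 2 (95bpm 2/4) — PASS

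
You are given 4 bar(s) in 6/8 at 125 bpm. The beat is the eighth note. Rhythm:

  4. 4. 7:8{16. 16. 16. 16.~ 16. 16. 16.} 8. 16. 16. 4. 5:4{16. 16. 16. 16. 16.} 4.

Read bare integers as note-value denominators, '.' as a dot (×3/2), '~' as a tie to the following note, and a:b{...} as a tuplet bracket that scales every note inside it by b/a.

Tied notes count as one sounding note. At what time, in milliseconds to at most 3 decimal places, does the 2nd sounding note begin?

note 2 onset = 3b = 1440.0ms

1. 0.0ms @ 0 + 1440.0ms (3)
2. 1440.0ms @ 3 + 1440.0ms (3)
3. 2880.0ms @ 6 + 411.429ms (6/7)
4. 3291.429ms @ 48/7 + 411.429ms (6/7)
5. 3702.857ms @ 54/7 + 411.429ms (6/7)
6. 4114.286ms @ 60/7 + 822.857ms (12/7)
7. 4937.143ms @ 72/7 + 411.429ms (6/7)
8. 5348.571ms @ 78/7 + 411.429ms (6/7)
9. 5760.0ms @ 12 + 720.0ms (3/2)
10. 6480.0ms @ 27/2 + 360.0ms (3/4)
11. 6840.0ms @ 57/4 + 360.0ms (3/4)
12. 7200.0ms @ 15 + 1440.0ms (3)
13. 8640.0ms @ 18 + 288.0ms (3/5)
14. 8928.0ms @ 93/5 + 288.0ms (3/5)
15. 9216.0ms @ 96/5 + 288.0ms (3/5)
16. 9504.0ms @ 99/5 + 288.0ms (3/5)
17. 9792.0ms @ 102/5 + 288.0ms (3/5)
18. 10080.0ms @ 21 + 1440.0ms (3)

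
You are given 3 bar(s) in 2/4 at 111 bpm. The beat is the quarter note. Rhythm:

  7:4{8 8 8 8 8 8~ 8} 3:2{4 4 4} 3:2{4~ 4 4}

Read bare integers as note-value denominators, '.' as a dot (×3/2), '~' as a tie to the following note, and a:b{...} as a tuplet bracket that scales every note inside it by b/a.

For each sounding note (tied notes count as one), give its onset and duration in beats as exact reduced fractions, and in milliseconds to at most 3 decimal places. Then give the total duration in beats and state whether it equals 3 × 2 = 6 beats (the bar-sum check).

1) 0.0ms=0b +154.44ms=2/7b
2) 154.44ms=2/7b +154.44ms=2/7b
3) 308.88ms=4/7b +154.44ms=2/7b
4) 463.32ms=6/7b +154.44ms=2/7b
5) 617.761ms=8/7b +154.44ms=2/7b
6) 772.201ms=10/7b +308.88ms=4/7b
7) 1081.081ms=2b +360.36ms=2/3b
8) 1441.441ms=8/3b +360.36ms=2/3b
9) 1801.802ms=10/3b +360.36ms=2/3b
10) 2162.162ms=4b +720.721ms=4/3b
11) 2882.883ms=16/3b +360.36ms=2/3b
Σ=6b of 6 (111bpm 2/4) — PASS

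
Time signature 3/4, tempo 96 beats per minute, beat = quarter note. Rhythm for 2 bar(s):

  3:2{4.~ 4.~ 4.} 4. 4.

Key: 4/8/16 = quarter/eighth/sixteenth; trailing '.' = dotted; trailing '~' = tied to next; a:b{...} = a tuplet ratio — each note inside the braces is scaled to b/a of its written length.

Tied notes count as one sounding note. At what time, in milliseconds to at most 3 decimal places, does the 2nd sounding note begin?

1. 0.0ms @ 0 + 1875.0ms (3)
2. 1875.0ms @ 3 + 937.5ms (3/2)
3. 2812.5ms @ 9/2 + 937.5ms (3/2)

note 2 onset = 3b = 1875.0ms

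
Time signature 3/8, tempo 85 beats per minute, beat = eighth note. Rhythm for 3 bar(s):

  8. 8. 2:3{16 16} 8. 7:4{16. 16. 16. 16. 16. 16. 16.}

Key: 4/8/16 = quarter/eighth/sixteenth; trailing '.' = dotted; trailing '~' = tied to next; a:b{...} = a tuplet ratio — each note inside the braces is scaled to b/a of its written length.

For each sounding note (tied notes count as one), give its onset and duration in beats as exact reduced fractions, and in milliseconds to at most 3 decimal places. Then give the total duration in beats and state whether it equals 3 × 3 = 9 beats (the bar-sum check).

1) 0.0ms=0b +1058.824ms=3/2b
2) 1058.824ms=3/2b +1058.824ms=3/2b
3) 2117.647ms=3b +529.412ms=3/4b
4) 2647.059ms=15/4b +529.412ms=3/4b
5) 3176.471ms=9/2b +1058.824ms=3/2b
6) 4235.294ms=6b +302.521ms=3/7b
7) 4537.815ms=45/7b +302.521ms=3/7b
8) 4840.336ms=48/7b +302.521ms=3/7b
9) 5142.857ms=51/7b +302.521ms=3/7b
10) 5445.378ms=54/7b +302.521ms=3/7b
11) 5747.899ms=57/7b +302.521ms=3/7b
12) 6050.42ms=60/7b +302.521ms=3/7b
Σ=9b of 9 (85bpm 3/8) — PASS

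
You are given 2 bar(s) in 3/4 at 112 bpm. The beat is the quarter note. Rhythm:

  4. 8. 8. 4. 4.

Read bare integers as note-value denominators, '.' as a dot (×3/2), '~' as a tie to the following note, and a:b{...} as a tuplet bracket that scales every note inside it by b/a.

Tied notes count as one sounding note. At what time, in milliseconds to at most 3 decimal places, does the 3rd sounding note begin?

note 3 onset = 9/4b = 1205.357ms

1. 0.0ms @ 0 + 803.571ms (3/2)
2. 803.571ms @ 3/2 + 401.786ms (3/4)
3. 1205.357ms @ 9/4 + 401.786ms (3/4)
4. 1607.143ms @ 3 + 803.571ms (3/2)
5. 2410.714ms @ 9/2 + 803.571ms (3/2)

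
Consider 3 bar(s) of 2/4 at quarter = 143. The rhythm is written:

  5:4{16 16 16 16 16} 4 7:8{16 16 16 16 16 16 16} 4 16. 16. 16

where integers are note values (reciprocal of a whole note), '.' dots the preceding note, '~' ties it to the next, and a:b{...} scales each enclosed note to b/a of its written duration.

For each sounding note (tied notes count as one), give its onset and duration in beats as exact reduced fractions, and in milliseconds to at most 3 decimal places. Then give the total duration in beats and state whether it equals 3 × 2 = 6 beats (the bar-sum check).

1) 0.0ms=0b +83.916ms=1/5b
2) 83.916ms=1/5b +83.916ms=1/5b
3) 167.832ms=2/5b +83.916ms=1/5b
4) 251.748ms=3/5b +83.916ms=1/5b
5) 335.664ms=4/5b +83.916ms=1/5b
6) 419.58ms=1b +419.58ms=1b
7) 839.161ms=2b +119.88ms=2/7b
8) 959.041ms=16/7b +119.88ms=2/7b
9) 1078.921ms=18/7b +119.88ms=2/7b
10) 1198.801ms=20/7b +119.88ms=2/7b
11) 1318.681ms=22/7b +119.88ms=2/7b
12) 1438.561ms=24/7b +119.88ms=2/7b
13) 1558.442ms=26/7b +119.88ms=2/7b
14) 1678.322ms=4b +419.58ms=1b
15) 2097.902ms=5b +157.343ms=3/8b
16) 2255.245ms=43/8b +157.343ms=3/8b
17) 2412.587ms=23/4b +104.895ms=1/4b
Σ=6b of 6 (143bpm 2/4) — PASS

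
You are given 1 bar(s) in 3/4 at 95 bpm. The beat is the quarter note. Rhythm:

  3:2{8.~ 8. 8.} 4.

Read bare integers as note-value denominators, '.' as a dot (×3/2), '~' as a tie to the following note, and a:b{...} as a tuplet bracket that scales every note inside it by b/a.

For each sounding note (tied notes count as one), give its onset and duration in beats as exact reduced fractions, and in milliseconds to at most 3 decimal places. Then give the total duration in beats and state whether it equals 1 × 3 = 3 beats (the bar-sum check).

1) 0.0ms=0b +631.579ms=1b
2) 631.579ms=1b +315.789ms=1/2b
3) 947.368ms=3/2b +947.368ms=3/2b
Σ=3b of 3 (95bpm 3/4) — PASS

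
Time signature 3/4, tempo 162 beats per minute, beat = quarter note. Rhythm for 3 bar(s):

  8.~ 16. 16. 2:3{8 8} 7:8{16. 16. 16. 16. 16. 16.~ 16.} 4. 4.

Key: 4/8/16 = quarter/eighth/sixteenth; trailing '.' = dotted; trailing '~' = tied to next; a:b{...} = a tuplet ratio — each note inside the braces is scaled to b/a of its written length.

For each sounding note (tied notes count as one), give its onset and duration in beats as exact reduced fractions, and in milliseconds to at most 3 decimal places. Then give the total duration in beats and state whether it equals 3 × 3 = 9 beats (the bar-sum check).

1) 0.0ms=0b +416.667ms=9/8b
2) 416.667ms=9/8b +138.889ms=3/8b
3) 555.556ms=3/2b +277.778ms=3/4b
4) 833.333ms=9/4b +277.778ms=3/4b
5) 1111.111ms=3b +158.73ms=3/7b
6) 1269.841ms=24/7b +158.73ms=3/7b
7) 1428.571ms=27/7b +158.73ms=3/7b
8) 1587.302ms=30/7b +158.73ms=3/7b
9) 1746.032ms=33/7b +158.73ms=3/7b
10) 1904.762ms=36/7b +317.46ms=6/7b
11) 2222.222ms=6b +555.556ms=3/2b
12) 2777.778ms=15/2b +555.556ms=3/2b
Σ=9b of 9 (162bpm 3/4) — PASS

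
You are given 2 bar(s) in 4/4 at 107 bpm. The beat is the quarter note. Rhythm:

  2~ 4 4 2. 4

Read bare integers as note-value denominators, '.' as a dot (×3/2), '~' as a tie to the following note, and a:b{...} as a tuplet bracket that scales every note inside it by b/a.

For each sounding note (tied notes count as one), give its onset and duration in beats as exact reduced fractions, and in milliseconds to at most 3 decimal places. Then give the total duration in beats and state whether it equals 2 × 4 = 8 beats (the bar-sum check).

1) 0.0ms=0b +1682.243ms=3b
2) 1682.243ms=3b +560.748ms=1b
3) 2242.991ms=4b +1682.243ms=3b
4) 3925.234ms=7b +560.748ms=1b
Σ=8b of 8 (107bpm 4/4) — PASS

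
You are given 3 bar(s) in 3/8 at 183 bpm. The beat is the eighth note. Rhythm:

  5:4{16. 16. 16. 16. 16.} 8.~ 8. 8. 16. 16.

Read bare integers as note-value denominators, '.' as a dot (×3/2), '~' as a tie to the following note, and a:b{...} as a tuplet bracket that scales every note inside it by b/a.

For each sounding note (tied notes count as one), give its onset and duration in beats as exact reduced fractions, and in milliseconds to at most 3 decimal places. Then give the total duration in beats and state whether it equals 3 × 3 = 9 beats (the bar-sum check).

1) 0.0ms=0b +196.721ms=3/5b
2) 196.721ms=3/5b +196.721ms=3/5b
3) 393.443ms=6/5b +196.721ms=3/5b
4) 590.164ms=9/5b +196.721ms=3/5b
5) 786.885ms=12/5b +196.721ms=3/5b
6) 983.607ms=3b +983.607ms=3b
7) 1967.213ms=6b +491.803ms=3/2b
8) 2459.016ms=15/2b +245.902ms=3/4b
9) 2704.918ms=33/4b +245.902ms=3/4b
Σ=9b of 9 (183bpm 3/8) — PASS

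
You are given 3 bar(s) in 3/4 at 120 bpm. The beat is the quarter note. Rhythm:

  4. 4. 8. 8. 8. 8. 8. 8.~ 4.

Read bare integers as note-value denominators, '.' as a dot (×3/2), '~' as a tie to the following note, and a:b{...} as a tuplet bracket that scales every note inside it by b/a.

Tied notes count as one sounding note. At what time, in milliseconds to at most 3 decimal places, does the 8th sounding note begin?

note 8 onset = 27/4b = 3375.0ms

1. 0.0ms @ 0 + 750.0ms (3/2)
2. 750.0ms @ 3/2 + 750.0ms (3/2)
3. 1500.0ms @ 3 + 375.0ms (3/4)
4. 1875.0ms @ 15/4 + 375.0ms (3/4)
5. 2250.0ms @ 9/2 + 375.0ms (3/4)
6. 2625.0ms @ 21/4 + 375.0ms (3/4)
7. 3000.0ms @ 6 + 375.0ms (3/4)
8. 3375.0ms @ 27/4 + 1125.0ms (9/4)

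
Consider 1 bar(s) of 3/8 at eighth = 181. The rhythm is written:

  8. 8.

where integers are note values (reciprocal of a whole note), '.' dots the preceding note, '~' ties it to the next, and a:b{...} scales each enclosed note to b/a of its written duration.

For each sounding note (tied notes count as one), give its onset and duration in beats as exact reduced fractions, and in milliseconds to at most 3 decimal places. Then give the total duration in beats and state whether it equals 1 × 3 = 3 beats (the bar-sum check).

1) 0.0ms=0b +497.238ms=3/2b
2) 497.238ms=3/2b +497.238ms=3/2b
Σ=3b of 3 (181bpm 3/8) — PASS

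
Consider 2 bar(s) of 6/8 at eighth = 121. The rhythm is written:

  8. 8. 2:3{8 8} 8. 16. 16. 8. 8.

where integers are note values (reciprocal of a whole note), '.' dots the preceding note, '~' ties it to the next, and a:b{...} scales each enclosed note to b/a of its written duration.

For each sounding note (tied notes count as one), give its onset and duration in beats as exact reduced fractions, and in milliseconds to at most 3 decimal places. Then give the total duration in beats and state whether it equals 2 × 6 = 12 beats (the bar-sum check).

1) 0.0ms=0b +743.802ms=3/2b
2) 743.802ms=3/2b +743.802ms=3/2b
3) 1487.603ms=3b +743.802ms=3/2b
4) 2231.405ms=9/2b +743.802ms=3/2b
5) 2975.207ms=6b +743.802ms=3/2b
6) 3719.008ms=15/2b +371.901ms=3/4b
7) 4090.909ms=33/4b +371.901ms=3/4b
8) 4462.81ms=9b +743.802ms=3/2b
9) 5206.612ms=21/2b +743.802ms=3/2b
Σ=12b of 12 (121bpm 6/8) — PASS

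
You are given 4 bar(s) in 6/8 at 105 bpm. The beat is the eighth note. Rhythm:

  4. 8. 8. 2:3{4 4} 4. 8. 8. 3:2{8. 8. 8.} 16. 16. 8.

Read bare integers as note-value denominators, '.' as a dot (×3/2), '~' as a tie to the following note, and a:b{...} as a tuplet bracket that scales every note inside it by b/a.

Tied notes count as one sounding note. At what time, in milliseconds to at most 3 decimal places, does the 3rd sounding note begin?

note 3 onset = 9/2b = 2571.429ms

1. 0.0ms @ 0 + 1714.286ms (3)
2. 1714.286ms @ 3 + 857.143ms (3/2)
3. 2571.429ms @ 9/2 + 857.143ms (3/2)
4. 3428.571ms @ 6 + 1714.286ms (3)
5. 5142.857ms @ 9 + 1714.286ms (3)
6. 6857.143ms @ 12 + 1714.286ms (3)
7. 8571.429ms @ 15 + 857.143ms (3/2)
8. 9428.571ms @ 33/2 + 857.143ms (3/2)
9. 10285.714ms @ 18 + 571.429ms (1)
10. 10857.143ms @ 19 + 571.429ms (1)
11. 11428.571ms @ 20 + 571.429ms (1)
12. 12000.0ms @ 21 + 428.571ms (3/4)
13. 12428.571ms @ 87/4 + 428.571ms (3/4)
14. 12857.143ms @ 45/2 + 857.143ms (3/2)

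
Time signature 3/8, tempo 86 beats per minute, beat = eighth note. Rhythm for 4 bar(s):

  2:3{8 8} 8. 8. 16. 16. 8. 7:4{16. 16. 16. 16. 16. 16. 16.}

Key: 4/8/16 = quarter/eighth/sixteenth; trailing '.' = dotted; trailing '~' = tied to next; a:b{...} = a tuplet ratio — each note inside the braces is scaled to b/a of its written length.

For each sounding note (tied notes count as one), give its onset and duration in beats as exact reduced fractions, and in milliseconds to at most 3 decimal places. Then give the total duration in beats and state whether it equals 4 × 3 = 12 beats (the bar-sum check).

1) 0.0ms=0b +1046.512ms=3/2b
2) 1046.512ms=3/2b +1046.512ms=3/2b
3) 2093.023ms=3b +1046.512ms=3/2b
4) 3139.535ms=9/2b +1046.512ms=3/2b
5) 4186.047ms=6b +523.256ms=3/4b
6) 4709.302ms=27/4b +523.256ms=3/4b
7) 5232.558ms=15/2b +1046.512ms=3/2b
8) 6279.07ms=9b +299.003ms=3/7b
9) 6578.073ms=66/7b +299.003ms=3/7b
10) 6877.076ms=69/7b +299.003ms=3/7b
11) 7176.08ms=72/7b +299.003ms=3/7b
12) 7475.083ms=75/7b +299.003ms=3/7b
13) 7774.086ms=78/7b +299.003ms=3/7b
14) 8073.09ms=81/7b +299.003ms=3/7b
Σ=12b of 12 (86bpm 3/8) — PASS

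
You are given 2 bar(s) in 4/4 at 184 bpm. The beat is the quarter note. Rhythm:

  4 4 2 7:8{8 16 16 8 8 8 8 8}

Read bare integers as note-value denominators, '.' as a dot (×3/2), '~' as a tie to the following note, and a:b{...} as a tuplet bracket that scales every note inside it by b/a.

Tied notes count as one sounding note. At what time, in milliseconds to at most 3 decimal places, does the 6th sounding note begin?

note 6 onset = 34/7b = 1583.851ms

1. 0.0ms @ 0 + 326.087ms (1)
2. 326.087ms @ 1 + 326.087ms (1)
3. 652.174ms @ 2 + 652.174ms (2)
4. 1304.348ms @ 4 + 186.335ms (4/7)
5. 1490.683ms @ 32/7 + 93.168ms (2/7)
6. 1583.851ms @ 34/7 + 93.168ms (2/7)
7. 1677.019ms @ 36/7 + 186.335ms (4/7)
8. 1863.354ms @ 40/7 + 186.335ms (4/7)
9. 2049.689ms @ 44/7 + 186.335ms (4/7)
10. 2236.025ms @ 48/7 + 186.335ms (4/7)
11. 2422.36ms @ 52/7 + 186.335ms (4/7)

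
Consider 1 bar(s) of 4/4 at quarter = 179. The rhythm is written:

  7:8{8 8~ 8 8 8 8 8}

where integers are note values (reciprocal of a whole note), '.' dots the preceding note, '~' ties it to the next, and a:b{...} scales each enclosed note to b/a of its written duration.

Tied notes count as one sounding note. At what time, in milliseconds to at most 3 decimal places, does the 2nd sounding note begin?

1. 0.0ms @ 0 + 191.54ms (4/7)
2. 191.54ms @ 4/7 + 383.081ms (8/7)
3. 574.621ms @ 12/7 + 191.54ms (4/7)
4. 766.161ms @ 16/7 + 191.54ms (4/7)
5. 957.702ms @ 20/7 + 191.54ms (4/7)
6. 1149.242ms @ 24/7 + 191.54ms (4/7)

note 2 onset = 4/7b = 191.54ms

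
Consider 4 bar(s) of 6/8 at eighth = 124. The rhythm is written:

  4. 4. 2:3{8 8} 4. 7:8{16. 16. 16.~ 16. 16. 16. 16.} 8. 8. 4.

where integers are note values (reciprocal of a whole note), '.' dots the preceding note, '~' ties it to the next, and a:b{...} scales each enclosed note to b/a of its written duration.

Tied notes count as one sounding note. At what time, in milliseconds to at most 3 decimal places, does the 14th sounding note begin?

1. 0.0ms @ 0 + 1451.613ms (3)
2. 1451.613ms @ 3 + 1451.613ms (3)
3. 2903.226ms @ 6 + 725.806ms (3/2)
4. 3629.032ms @ 15/2 + 725.806ms (3/2)
5. 4354.839ms @ 9 + 1451.613ms (3)
6. 5806.452ms @ 12 + 414.747ms (6/7)
7. 6221.198ms @ 90/7 + 414.747ms (6/7)
8. 6635.945ms @ 96/7 + 829.493ms (12/7)
9. 7465.438ms @ 108/7 + 414.747ms (6/7)
10. 7880.184ms @ 114/7 + 414.747ms (6/7)
11. 8294.931ms @ 120/7 + 414.747ms (6/7)
12. 8709.677ms @ 18 + 725.806ms (3/2)
13. 9435.484ms @ 39/2 + 725.806ms (3/2)
14. 10161.29ms @ 21 + 1451.613ms (3)

note 14 onset = 21b = 10161.29ms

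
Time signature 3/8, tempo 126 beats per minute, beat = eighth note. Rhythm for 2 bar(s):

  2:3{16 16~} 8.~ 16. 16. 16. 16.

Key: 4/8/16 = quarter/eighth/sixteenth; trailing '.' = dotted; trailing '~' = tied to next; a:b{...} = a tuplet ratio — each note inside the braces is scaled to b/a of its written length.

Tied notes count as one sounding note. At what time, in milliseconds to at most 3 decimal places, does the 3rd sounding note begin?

1. 0.0ms @ 0 + 357.143ms (3/4)
2. 357.143ms @ 3/4 + 1428.571ms (3)
3. 1785.714ms @ 15/4 + 357.143ms (3/4)
4. 2142.857ms @ 9/2 + 357.143ms (3/4)
5. 2500.0ms @ 21/4 + 357.143ms (3/4)

note 3 onset = 15/4b = 1785.714ms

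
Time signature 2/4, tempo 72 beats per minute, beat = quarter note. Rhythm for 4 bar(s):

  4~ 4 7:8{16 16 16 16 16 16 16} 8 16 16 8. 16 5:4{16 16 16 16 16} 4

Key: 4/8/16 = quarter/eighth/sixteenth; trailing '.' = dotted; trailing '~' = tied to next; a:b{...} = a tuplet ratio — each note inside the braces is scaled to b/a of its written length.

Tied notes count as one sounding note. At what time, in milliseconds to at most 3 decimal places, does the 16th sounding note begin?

note 16 onset = 32/5b = 5333.333ms

1. 0.0ms @ 0 + 1666.667ms (2)
2. 1666.667ms @ 2 + 238.095ms (2/7)
3. 1904.762ms @ 16/7 + 238.095ms (2/7)
4. 2142.857ms @ 18/7 + 238.095ms (2/7)
5. 2380.952ms @ 20/7 + 238.095ms (2/7)
6. 2619.048ms @ 22/7 + 238.095ms (2/7)
7. 2857.143ms @ 24/7 + 238.095ms (2/7)
8. 3095.238ms @ 26/7 + 238.095ms (2/7)
9. 3333.333ms @ 4 + 416.667ms (1/2)
10. 3750.0ms @ 9/2 + 208.333ms (1/4)
11. 3958.333ms @ 19/4 + 208.333ms (1/4)
12. 4166.667ms @ 5 + 625.0ms (3/4)
13. 4791.667ms @ 23/4 + 208.333ms (1/4)
14. 5000.0ms @ 6 + 166.667ms (1/5)
15. 5166.667ms @ 31/5 + 166.667ms (1/5)
16. 5333.333ms @ 32/5 + 166.667ms (1/5)
17. 5500.0ms @ 33/5 + 166.667ms (1/5)
18. 5666.667ms @ 34/5 + 166.667ms (1/5)
19. 5833.333ms @ 7 + 833.333ms (1)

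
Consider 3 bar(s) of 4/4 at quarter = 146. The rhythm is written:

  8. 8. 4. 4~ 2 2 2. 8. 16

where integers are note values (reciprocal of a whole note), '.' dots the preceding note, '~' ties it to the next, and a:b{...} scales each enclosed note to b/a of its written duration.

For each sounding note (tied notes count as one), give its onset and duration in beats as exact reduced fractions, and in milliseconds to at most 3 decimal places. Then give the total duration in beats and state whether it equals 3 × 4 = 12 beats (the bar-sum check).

1) 0.0ms=0b +308.219ms=3/4b
2) 308.219ms=3/4b +308.219ms=3/4b
3) 616.438ms=3/2b +616.438ms=3/2b
4) 1232.877ms=3b +1232.877ms=3b
5) 2465.753ms=6b +821.918ms=2b
6) 3287.671ms=8b +1232.877ms=3b
7) 4520.548ms=11b +308.219ms=3/4b
8) 4828.767ms=47/4b +102.74ms=1/4b
Σ=12b of 12 (146bpm 4/4) — PASS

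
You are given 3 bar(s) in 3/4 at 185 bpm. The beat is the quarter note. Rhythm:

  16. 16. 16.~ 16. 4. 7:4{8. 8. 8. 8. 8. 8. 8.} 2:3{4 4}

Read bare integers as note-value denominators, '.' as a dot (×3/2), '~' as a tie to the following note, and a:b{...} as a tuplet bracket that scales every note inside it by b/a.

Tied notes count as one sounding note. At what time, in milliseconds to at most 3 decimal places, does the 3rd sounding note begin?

note 3 onset = 3/4b = 243.243ms

1. 0.0ms @ 0 + 121.622ms (3/8)
2. 121.622ms @ 3/8 + 121.622ms (3/8)
3. 243.243ms @ 3/4 + 243.243ms (3/4)
4. 486.486ms @ 3/2 + 486.486ms (3/2)
5. 972.973ms @ 3 + 138.996ms (3/7)
6. 1111.969ms @ 24/7 + 138.996ms (3/7)
7. 1250.965ms @ 27/7 + 138.996ms (3/7)
8. 1389.961ms @ 30/7 + 138.996ms (3/7)
9. 1528.958ms @ 33/7 + 138.996ms (3/7)
10. 1667.954ms @ 36/7 + 138.996ms (3/7)
11. 1806.95ms @ 39/7 + 138.996ms (3/7)
12. 1945.946ms @ 6 + 486.486ms (3/2)
13. 2432.432ms @ 15/2 + 486.486ms (3/2)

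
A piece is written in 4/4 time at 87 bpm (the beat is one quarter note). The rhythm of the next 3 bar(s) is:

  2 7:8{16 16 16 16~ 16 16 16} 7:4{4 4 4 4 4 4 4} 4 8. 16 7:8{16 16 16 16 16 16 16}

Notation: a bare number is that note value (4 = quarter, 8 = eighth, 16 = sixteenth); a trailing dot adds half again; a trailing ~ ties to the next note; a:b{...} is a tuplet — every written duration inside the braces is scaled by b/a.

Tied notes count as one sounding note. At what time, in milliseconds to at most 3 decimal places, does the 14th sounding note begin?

1. 0.0ms @ 0 + 1379.31ms (2)
2. 1379.31ms @ 2 + 197.044ms (2/7)
3. 1576.355ms @ 16/7 + 197.044ms (2/7)
4. 1773.399ms @ 18/7 + 197.044ms (2/7)
5. 1970.443ms @ 20/7 + 394.089ms (4/7)
6. 2364.532ms @ 24/7 + 197.044ms (2/7)
7. 2561.576ms @ 26/7 + 197.044ms (2/7)
8. 2758.621ms @ 4 + 394.089ms (4/7)
9. 3152.709ms @ 32/7 + 394.089ms (4/7)
10. 3546.798ms @ 36/7 + 394.089ms (4/7)
11. 3940.887ms @ 40/7 + 394.089ms (4/7)
12. 4334.975ms @ 44/7 + 394.089ms (4/7)
13. 4729.064ms @ 48/7 + 394.089ms (4/7)
14. 5123.153ms @ 52/7 + 394.089ms (4/7)
15. 5517.241ms @ 8 + 689.655ms (1)
16. 6206.897ms @ 9 + 517.241ms (3/4)
17. 6724.138ms @ 39/4 + 172.414ms (1/4)
18. 6896.552ms @ 10 + 197.044ms (2/7)
19. 7093.596ms @ 72/7 + 197.044ms (2/7)
20. 7290.64ms @ 74/7 + 197.044ms (2/7)
21. 7487.685ms @ 76/7 + 197.044ms (2/7)
22. 7684.729ms @ 78/7 + 197.044ms (2/7)
23. 7881.773ms @ 80/7 + 197.044ms (2/7)
24. 8078.818ms @ 82/7 + 197.044ms (2/7)

note 14 onset = 52/7b = 5123.153ms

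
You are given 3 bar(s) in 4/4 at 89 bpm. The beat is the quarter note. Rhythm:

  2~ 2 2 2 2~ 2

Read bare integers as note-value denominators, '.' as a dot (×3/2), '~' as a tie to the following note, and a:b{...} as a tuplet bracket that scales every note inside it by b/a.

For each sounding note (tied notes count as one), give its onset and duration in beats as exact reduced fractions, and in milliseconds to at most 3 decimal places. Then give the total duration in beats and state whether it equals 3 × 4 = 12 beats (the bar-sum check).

1) 0.0ms=0b +2696.629ms=4b
2) 2696.629ms=4b +1348.315ms=2b
3) 4044.944ms=6b +1348.315ms=2b
4) 5393.258ms=8b +2696.629ms=4b
Σ=12b of 12 (89bpm 4/4) — PASS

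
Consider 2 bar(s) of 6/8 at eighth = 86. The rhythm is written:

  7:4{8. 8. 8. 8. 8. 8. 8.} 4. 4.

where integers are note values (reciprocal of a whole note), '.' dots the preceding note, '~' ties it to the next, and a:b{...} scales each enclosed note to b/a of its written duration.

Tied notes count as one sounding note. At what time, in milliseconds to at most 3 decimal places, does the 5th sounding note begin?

note 5 onset = 24/7b = 2392.027ms

1. 0.0ms @ 0 + 598.007ms (6/7)
2. 598.007ms @ 6/7 + 598.007ms (6/7)
3. 1196.013ms @ 12/7 + 598.007ms (6/7)
4. 1794.02ms @ 18/7 + 598.007ms (6/7)
5. 2392.027ms @ 24/7 + 598.007ms (6/7)
6. 2990.033ms @ 30/7 + 598.007ms (6/7)
7. 3588.04ms @ 36/7 + 598.007ms (6/7)
8. 4186.047ms @ 6 + 2093.023ms (3)
9. 6279.07ms @ 9 + 2093.023ms (3)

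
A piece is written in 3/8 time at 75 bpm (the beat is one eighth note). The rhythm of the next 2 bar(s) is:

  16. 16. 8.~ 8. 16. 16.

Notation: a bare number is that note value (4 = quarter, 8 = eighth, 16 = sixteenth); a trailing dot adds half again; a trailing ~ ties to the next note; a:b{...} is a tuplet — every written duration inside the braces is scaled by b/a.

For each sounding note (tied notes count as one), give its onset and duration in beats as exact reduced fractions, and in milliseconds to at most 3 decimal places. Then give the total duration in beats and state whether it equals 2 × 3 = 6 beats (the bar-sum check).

1) 0.0ms=0b +600.0ms=3/4b
2) 600.0ms=3/4b +600.0ms=3/4b
3) 1200.0ms=3/2b +2400.0ms=3b
4) 3600.0ms=9/2b +600.0ms=3/4b
5) 4200.0ms=21/4b +600.0ms=3/4b
Σ=6b of 6 (75bpm 3/8) — PASS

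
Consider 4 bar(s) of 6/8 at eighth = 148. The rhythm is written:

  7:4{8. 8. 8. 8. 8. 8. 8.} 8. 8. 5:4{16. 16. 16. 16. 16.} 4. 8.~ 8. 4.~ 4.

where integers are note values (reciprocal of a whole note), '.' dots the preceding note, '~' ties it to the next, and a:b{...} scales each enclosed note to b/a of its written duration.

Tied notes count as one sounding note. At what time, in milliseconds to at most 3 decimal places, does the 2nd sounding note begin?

note 2 onset = 6/7b = 347.49ms

1. 0.0ms @ 0 + 347.49ms (6/7)
2. 347.49ms @ 6/7 + 347.49ms (6/7)
3. 694.981ms @ 12/7 + 347.49ms (6/7)
4. 1042.471ms @ 18/7 + 347.49ms (6/7)
5. 1389.961ms @ 24/7 + 347.49ms (6/7)
6. 1737.452ms @ 30/7 + 347.49ms (6/7)
7. 2084.942ms @ 36/7 + 347.49ms (6/7)
8. 2432.432ms @ 6 + 608.108ms (3/2)
9. 3040.541ms @ 15/2 + 608.108ms (3/2)
10. 3648.649ms @ 9 + 243.243ms (3/5)
11. 3891.892ms @ 48/5 + 243.243ms (3/5)
12. 4135.135ms @ 51/5 + 243.243ms (3/5)
13. 4378.378ms @ 54/5 + 243.243ms (3/5)
14. 4621.622ms @ 57/5 + 243.243ms (3/5)
15. 4864.865ms @ 12 + 1216.216ms (3)
16. 6081.081ms @ 15 + 1216.216ms (3)
17. 7297.297ms @ 18 + 2432.432ms (6)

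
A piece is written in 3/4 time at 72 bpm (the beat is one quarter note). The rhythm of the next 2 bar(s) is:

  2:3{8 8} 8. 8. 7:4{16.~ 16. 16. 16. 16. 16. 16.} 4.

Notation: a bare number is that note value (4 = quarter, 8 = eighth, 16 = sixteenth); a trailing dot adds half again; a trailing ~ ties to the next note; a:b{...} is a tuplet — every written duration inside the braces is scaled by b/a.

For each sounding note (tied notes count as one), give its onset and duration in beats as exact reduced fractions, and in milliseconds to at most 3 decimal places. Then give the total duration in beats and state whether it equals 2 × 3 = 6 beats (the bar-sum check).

1) 0.0ms=0b +625.0ms=3/4b
2) 625.0ms=3/4b +625.0ms=3/4b
3) 1250.0ms=3/2b +625.0ms=3/4b
4) 1875.0ms=9/4b +625.0ms=3/4b
5) 2500.0ms=3b +357.143ms=3/7b
6) 2857.143ms=24/7b +178.571ms=3/14b
7) 3035.714ms=51/14b +178.571ms=3/14b
8) 3214.286ms=27/7b +178.571ms=3/14b
9) 3392.857ms=57/14b +178.571ms=3/14b
10) 3571.429ms=30/7b +178.571ms=3/14b
11) 3750.0ms=9/2b +1250.0ms=3/2b
Σ=6b of 6 (72bpm 3/4) — PASS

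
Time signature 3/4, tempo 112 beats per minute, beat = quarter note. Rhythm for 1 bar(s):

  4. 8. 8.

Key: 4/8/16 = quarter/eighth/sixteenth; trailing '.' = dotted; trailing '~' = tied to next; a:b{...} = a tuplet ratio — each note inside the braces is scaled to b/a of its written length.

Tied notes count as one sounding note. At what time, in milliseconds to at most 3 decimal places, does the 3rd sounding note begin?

note 3 onset = 9/4b = 1205.357ms

1. 0.0ms @ 0 + 803.571ms (3/2)
2. 803.571ms @ 3/2 + 401.786ms (3/4)
3. 1205.357ms @ 9/4 + 401.786ms (3/4)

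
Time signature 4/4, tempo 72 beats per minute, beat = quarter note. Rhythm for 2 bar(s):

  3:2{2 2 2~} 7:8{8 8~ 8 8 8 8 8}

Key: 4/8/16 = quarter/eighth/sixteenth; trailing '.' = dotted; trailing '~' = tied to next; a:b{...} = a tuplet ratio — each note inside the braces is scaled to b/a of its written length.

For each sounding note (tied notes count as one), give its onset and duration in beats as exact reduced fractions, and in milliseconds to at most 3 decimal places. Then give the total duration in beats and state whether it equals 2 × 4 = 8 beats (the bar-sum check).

1) 0.0ms=0b +1111.111ms=4/3b
2) 1111.111ms=4/3b +1111.111ms=4/3b
3) 2222.222ms=8/3b +1587.302ms=40/21b
4) 3809.524ms=32/7b +952.381ms=8/7b
5) 4761.905ms=40/7b +476.19ms=4/7b
6) 5238.095ms=44/7b +476.19ms=4/7b
7) 5714.286ms=48/7b +476.19ms=4/7b
8) 6190.476ms=52/7b +476.19ms=4/7b
Σ=8b of 8 (72bpm 4/4) — PASS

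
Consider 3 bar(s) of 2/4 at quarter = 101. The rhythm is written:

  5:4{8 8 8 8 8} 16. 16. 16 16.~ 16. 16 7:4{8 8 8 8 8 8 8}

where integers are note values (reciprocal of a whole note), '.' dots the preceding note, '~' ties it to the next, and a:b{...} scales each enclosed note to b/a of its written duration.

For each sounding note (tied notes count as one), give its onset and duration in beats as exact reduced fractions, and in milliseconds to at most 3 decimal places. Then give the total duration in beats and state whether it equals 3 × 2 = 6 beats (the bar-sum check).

1) 0.0ms=0b +237.624ms=2/5b
2) 237.624ms=2/5b +237.624ms=2/5b
3) 475.248ms=4/5b +237.624ms=2/5b
4) 712.871ms=6/5b +237.624ms=2/5b
5) 950.495ms=8/5b +237.624ms=2/5b
6) 1188.119ms=2b +222.772ms=3/8b
7) 1410.891ms=19/8b +222.772ms=3/8b
8) 1633.663ms=11/4b +148.515ms=1/4b
9) 1782.178ms=3b +445.545ms=3/4b
10) 2227.723ms=15/4b +148.515ms=1/4b
11) 2376.238ms=4b +169.731ms=2/7b
12) 2545.969ms=30/7b +169.731ms=2/7b
13) 2715.7ms=32/7b +169.731ms=2/7b
14) 2885.431ms=34/7b +169.731ms=2/7b
15) 3055.163ms=36/7b +169.731ms=2/7b
16) 3224.894ms=38/7b +169.731ms=2/7b
17) 3394.625ms=40/7b +169.731ms=2/7b
Σ=6b of 6 (101bpm 2/4) — PASS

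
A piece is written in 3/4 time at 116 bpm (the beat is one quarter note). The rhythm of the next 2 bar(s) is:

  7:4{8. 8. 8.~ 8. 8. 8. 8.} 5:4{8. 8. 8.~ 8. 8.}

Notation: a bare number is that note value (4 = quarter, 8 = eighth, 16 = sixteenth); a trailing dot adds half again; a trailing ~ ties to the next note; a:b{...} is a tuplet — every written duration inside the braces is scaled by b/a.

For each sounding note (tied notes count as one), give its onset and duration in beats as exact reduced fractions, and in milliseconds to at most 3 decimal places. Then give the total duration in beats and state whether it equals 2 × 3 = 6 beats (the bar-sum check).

1) 0.0ms=0b +221.675ms=3/7b
2) 221.675ms=3/7b +221.675ms=3/7b
3) 443.35ms=6/7b +443.35ms=6/7b
4) 886.7ms=12/7b +221.675ms=3/7b
5) 1108.374ms=15/7b +221.675ms=3/7b
6) 1330.049ms=18/7b +221.675ms=3/7b
7) 1551.724ms=3b +310.345ms=3/5b
8) 1862.069ms=18/5b +310.345ms=3/5b
9) 2172.414ms=21/5b +620.69ms=6/5b
10) 2793.103ms=27/5b +310.345ms=3/5b
Σ=6b of 6 (116bpm 3/4) — PASS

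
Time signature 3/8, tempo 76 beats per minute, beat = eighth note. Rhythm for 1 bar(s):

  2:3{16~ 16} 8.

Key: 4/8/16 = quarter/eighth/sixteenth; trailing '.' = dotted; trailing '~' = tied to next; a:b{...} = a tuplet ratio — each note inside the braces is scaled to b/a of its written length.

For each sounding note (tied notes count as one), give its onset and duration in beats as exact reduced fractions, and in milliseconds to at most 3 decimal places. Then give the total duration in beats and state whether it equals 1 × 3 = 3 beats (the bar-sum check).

1) 0.0ms=0b +1184.211ms=3/2b
2) 1184.211ms=3/2b +1184.211ms=3/2b
Σ=3b of 3 (76bpm 3/8) — PASS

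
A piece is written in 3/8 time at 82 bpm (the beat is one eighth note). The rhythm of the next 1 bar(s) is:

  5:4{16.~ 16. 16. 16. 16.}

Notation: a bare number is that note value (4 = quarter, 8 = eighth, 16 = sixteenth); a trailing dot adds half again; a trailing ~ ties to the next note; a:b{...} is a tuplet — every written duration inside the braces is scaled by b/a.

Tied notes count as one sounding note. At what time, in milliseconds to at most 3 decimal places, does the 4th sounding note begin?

note 4 onset = 12/5b = 1756.098ms

1. 0.0ms @ 0 + 878.049ms (6/5)
2. 878.049ms @ 6/5 + 439.024ms (3/5)
3. 1317.073ms @ 9/5 + 439.024ms (3/5)
4. 1756.098ms @ 12/5 + 439.024ms (3/5)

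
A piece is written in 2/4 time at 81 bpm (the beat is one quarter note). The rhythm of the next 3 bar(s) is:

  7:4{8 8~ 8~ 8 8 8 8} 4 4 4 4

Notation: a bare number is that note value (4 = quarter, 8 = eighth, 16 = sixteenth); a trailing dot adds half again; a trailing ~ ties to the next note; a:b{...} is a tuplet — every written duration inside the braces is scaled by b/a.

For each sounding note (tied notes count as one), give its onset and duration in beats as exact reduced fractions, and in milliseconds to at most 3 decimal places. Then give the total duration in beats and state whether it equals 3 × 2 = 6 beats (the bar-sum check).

1) 0.0ms=0b +211.64ms=2/7b
2) 211.64ms=2/7b +634.921ms=6/7b
3) 846.561ms=8/7b +211.64ms=2/7b
4) 1058.201ms=10/7b +211.64ms=2/7b
5) 1269.841ms=12/7b +211.64ms=2/7b
6) 1481.481ms=2b +740.741ms=1b
7) 2222.222ms=3b +740.741ms=1b
8) 2962.963ms=4b +740.741ms=1b
9) 3703.704ms=5b +740.741ms=1b
Σ=6b of 6 (81bpm 2/4) — PASS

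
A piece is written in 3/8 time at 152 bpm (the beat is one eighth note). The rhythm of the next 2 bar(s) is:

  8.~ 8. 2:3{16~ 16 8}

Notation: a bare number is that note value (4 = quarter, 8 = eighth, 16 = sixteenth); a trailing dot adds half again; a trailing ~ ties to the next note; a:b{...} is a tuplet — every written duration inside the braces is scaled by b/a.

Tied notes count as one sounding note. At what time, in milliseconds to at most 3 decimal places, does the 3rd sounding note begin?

note 3 onset = 9/2b = 1776.316ms

1. 0.0ms @ 0 + 1184.211ms (3)
2. 1184.211ms @ 3 + 592.105ms (3/2)
3. 1776.316ms @ 9/2 + 592.105ms (3/2)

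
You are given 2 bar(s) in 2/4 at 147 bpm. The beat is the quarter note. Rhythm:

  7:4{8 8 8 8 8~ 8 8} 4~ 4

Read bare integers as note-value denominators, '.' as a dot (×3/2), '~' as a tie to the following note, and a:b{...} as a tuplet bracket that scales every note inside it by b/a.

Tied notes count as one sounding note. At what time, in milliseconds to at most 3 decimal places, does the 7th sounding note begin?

1. 0.0ms @ 0 + 116.618ms (2/7)
2. 116.618ms @ 2/7 + 116.618ms (2/7)
3. 233.236ms @ 4/7 + 116.618ms (2/7)
4. 349.854ms @ 6/7 + 116.618ms (2/7)
5. 466.472ms @ 8/7 + 233.236ms (4/7)
6. 699.708ms @ 12/7 + 116.618ms (2/7)
7. 816.327ms @ 2 + 816.327ms (2)

note 7 onset = 2b = 816.327ms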